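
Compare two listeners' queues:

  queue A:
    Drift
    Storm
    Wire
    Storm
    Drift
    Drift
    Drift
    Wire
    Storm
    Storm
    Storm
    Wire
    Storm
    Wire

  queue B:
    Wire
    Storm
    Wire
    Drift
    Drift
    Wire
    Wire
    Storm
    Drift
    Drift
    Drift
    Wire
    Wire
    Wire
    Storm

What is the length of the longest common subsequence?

9

Match Drift at queue A[1]=queue B[5]; then Wire at queue A[3]=queue B[7]; then Storm at queue A[4]=queue B[8]; then Drift at queue A[5]=queue B[9]; then Drift at queue A[6]=queue B[10]; then Drift at queue A[7]=queue B[11]; then Wire at queue A[8]=queue B[13]; then Wire at queue A[12]=queue B[14]; then Storm at queue A[13]=queue B[15] — 9 songs in the same relative order in both. The LCS DP gives dp[14][15] = 9, so this is optimal.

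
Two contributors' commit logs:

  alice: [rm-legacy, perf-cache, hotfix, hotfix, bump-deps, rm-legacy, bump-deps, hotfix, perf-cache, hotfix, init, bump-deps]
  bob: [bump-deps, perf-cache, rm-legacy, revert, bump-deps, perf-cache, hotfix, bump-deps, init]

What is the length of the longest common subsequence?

6

Pick perf-cache (alice #2, bob #2), then rm-legacy (alice #6, bob #3), then bump-deps (alice #7, bob #5), then perf-cache (alice #9, bob #6), then hotfix (alice #10, bob #7), then init (alice #11, bob #9); all 6 commits appear in both, in order, and the DP table's final entry dp[12][9] is also 6, so no common subsequence is longer.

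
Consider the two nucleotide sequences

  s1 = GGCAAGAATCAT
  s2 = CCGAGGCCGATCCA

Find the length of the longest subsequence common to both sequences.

One common subsequence of length 8: G at s1[1]=s2[5], G at s1[2]=s2[6], C at s1[3]=s2[8], G at s1[6]=s2[9], A at s1[8]=s2[10], T at s1[9]=s2[11], C at s1[10]=s2[13], A at s1[11]=s2[14], and the DP table's final entry dp[12][14] is also 8, so no common subsequence is longer.

8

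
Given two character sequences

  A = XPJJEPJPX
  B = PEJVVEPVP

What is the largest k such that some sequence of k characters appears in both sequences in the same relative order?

Pick P at A[2]=B[1]; then J at A[3]=B[3]; then E at A[5]=B[6]; then P at A[6]=B[7]; then P at A[8]=B[9]; all 5 characters appear in both, in order, and the DP table's final entry dp[9][9] is also 5, so no common subsequence is longer.

5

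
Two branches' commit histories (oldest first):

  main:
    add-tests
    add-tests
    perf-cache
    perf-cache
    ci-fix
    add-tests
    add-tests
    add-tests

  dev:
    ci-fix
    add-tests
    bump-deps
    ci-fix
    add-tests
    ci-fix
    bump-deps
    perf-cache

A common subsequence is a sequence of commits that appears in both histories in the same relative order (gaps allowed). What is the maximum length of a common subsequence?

3

Pick add-tests [1,2] → add-tests [2,5] → perf-cache [4,8]; all 3 commits appear in both, in order, and the DP table's final entry dp[8][8] is also 3, so no common subsequence is longer.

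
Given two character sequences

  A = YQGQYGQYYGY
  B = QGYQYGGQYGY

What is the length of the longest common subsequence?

One common subsequence of length 9: Q [2,1]; then G [3,2]; then Q [4,4]; then Y [5,5]; then G [6,7]; then Q [7,8]; then Y [9,9]; then G [10,10]; then Y [11,11]. Since dp[11][11] = 9, nothing longer is possible.

9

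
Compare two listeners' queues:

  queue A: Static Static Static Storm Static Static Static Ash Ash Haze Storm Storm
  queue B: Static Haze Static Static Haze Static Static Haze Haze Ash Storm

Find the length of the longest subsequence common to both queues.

7

Match Static (queue A #1, queue B #1) → Static (queue A #2, queue B #3) → Static (queue A #3, queue B #4) → Static (queue A #5, queue B #6) → Static (queue A #6, queue B #7) → Ash (queue A #9, queue B #10) → Storm (queue A #12, queue B #11) — 7 songs in the same relative order in both. dp[12][11] = 7 confirms this is the maximum.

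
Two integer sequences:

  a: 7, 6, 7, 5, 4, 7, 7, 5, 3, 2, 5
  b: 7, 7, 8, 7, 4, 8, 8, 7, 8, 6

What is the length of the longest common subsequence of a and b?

Let dp[i][j] be the LCS length of the first i values of a and the first j values of b. dp[i][j] = dp[i-1][j-1]+1 when the i-th and j-th values match, else max(dp[i-1][j], dp[i][j-1]).
    ·  7  7  8  7  4  8  8  7  8  6
 ·  0  0  0  0  0  0  0  0  0  0  0
 7  0  1  1  1  1  1  1  1  1  1  1
 6  0  1  1  1  1  1  1  1  1  1  2
 7  0  1  2  2  2  2  2  2  2  2  2
 5  0  1  2  2  2  2  2  2  2  2  2
 4  0  1  2  2  2  3  3  3  3  3  3
 7  0  1  2  2  3  3  3  3  4  4  4
 7  0  1  2  2  3  3  3  3  4  4  4
 5  0  1  2  2  3  3  3  3  4  4  4
 3  0  1  2  2  3  3  3  3  4  4  4
 2  0  1  2  2  3  3  3  3  4  4  4
 5  0  1  2  2  3  3  3  3  4  4  4
dp[11][10] = 4. One LCS (by backtracking along matches): 7, 7, 4, 7.

4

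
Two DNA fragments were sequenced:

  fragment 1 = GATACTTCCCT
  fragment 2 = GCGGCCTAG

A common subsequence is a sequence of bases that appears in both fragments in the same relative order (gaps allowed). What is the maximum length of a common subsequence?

Let dp[i][j] be the LCS length of the first i bases of fragment 1 and the first j bases of fragment 2. dp[i][j] = dp[i-1][j-1]+1 when the i-th and j-th bases match, else max(dp[i-1][j], dp[i][j-1]).
    ·  G  C  G  G  C  C  T  A  G
 ·  0  0  0  0  0  0  0  0  0  0
 G  0  1  1  1  1  1  1  1  1  1
 A  0  1  1  1  1  1  1  1  2  2
 T  0  1  1  1  1  1  1  2  2  2
 A  0  1  1  1  1  1  1  2  3  3
 C  0  1  2  2  2  2  2  2  3  3
 T  0  1  2  2  2  2  2  3  3  3
 T  0  1  2  2  2  2  2  3  3  3
 C  0  1  2  2  2  3  3  3  3  3
 C  0  1  2  2  2  3  4  4  4  4
 C  0  1  2  2  2  3  4  4  4  4
 T  0  1  2  2  2  3  4  5  5  5
dp[11][9] = 5. One LCS (by backtracking along matches): GCCCT.

5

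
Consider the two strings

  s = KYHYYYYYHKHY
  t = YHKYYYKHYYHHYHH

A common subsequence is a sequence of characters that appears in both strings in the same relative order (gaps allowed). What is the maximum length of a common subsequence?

Pick Y (s #2, t #1), then H (s #3, t #2), then Y (s #4, t #4), then Y (s #5, t #5), then Y (s #6, t #6), then Y (s #7, t #9), then Y (s #8, t #10), then H (s #9, t #11), then H (s #11, t #12), then Y (s #12, t #13); all 10 characters appear in both, in order, and the DP table's final entry dp[12][15] is also 10, so no common subsequence is longer.

10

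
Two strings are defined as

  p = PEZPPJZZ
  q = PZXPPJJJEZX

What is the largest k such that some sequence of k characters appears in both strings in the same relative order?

6

Let dp[i][j] be the LCS length of the first i characters of p and the first j characters of q. dp[i][j] = dp[i-1][j-1]+1 when the i-th and j-th characters match, else max(dp[i-1][j], dp[i][j-1]).
    ·  P  Z  X  P  P  J  J  J  E  Z  X
 ·  0  0  0  0  0  0  0  0  0  0  0  0
 P  0  1  1  1  1  1  1  1  1  1  1  1
 E  0  1  1  1  1  1  1  1  1  2  2  2
 Z  0  1  2  2  2  2  2  2  2  2  3  3
 P  0  1  2  2  3  3  3  3  3  3  3  3
 P  0  1  2  2  3  4  4  4  4  4  4  4
 J  0  1  2  2  3  4  5  5  5  5  5  5
 Z  0  1  2  2  3  4  5  5  5  5  6  6
 Z  0  1  2  2  3  4  5  5  5  5  6  6
dp[8][11] = 6. One LCS (by backtracking along matches): PZPPJZ.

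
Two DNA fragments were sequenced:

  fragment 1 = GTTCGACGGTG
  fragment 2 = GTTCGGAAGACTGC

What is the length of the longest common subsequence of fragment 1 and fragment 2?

9

Taking G [1,1]; then T [2,2]; then T [3,3]; then C [4,4]; then G [5,9]; then A [6,10]; then C [7,11]; then T [10,12]; then G [11,13] gives a common subsequence of length 9, and the DP table's final entry dp[11][14] is also 9, so no common subsequence is longer.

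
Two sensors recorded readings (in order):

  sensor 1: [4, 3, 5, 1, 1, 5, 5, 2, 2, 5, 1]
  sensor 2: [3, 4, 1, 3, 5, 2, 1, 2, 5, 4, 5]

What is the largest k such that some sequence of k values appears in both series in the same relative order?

Pick 4 at sensor 1[1]=sensor 2[2]; then 3 at sensor 1[2]=sensor 2[4]; then 5 at sensor 1[3]=sensor 2[5]; then 1 at sensor 1[4]=sensor 2[7]; then 5 at sensor 1[6]=sensor 2[9]; then 5 at sensor 1[10]=sensor 2[11]; all 6 values appear in both, in order. Since dp[11][11] = 6, nothing longer is possible.

6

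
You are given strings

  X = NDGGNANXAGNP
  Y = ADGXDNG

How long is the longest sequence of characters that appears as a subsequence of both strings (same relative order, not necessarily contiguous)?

4

One common subsequence of length 4: D at X[2]=Y[2]; then G at X[3]=Y[3]; then N at X[7]=Y[6]; then G at X[10]=Y[7]. The LCS DP gives dp[12][7] = 4, so this is optimal.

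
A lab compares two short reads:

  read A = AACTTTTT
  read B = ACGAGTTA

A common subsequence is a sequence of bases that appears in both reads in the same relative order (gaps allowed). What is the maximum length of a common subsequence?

4

Let dp[i][j] be the LCS length of the first i bases of read A and the first j bases of read B. dp[i][j] = dp[i-1][j-1]+1 when the i-th and j-th bases match, else max(dp[i-1][j], dp[i][j-1]).
    ·  A  C  G  A  G  T  T  A
 ·  0  0  0  0  0  0  0  0  0
 A  0  1  1  1  1  1  1  1  1
 A  0  1  1  1  2  2  2  2  2
 C  0  1  2  2  2  2  2  2  2
 T  0  1  2  2  2  2  3  3  3
 T  0  1  2  2  2  2  3  4  4
 T  0  1  2  2  2  2  3  4  4
 T  0  1  2  2  2  2  3  4  4
 T  0  1  2  2  2  2  3  4  4
dp[8][8] = 4. One LCS (by backtracking along matches): AATT.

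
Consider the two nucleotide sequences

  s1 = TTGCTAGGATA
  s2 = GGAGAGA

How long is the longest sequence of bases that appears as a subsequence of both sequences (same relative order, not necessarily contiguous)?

5

Let dp[i][j] be the LCS length of the first i bases of s1 and the first j bases of s2. dp[i][j] = dp[i-1][j-1]+1 when the i-th and j-th bases match, else max(dp[i-1][j], dp[i][j-1]).
    ·  G  G  A  G  A  G  A
 ·  0  0  0  0  0  0  0  0
 T  0  0  0  0  0  0  0  0
 T  0  0  0  0  0  0  0  0
 G  0  1  1  1  1  1  1  1
 C  0  1  1  1  1  1  1  1
 T  0  1  1  1  1  1  1  1
 A  0  1  1  2  2  2  2  2
 G  0  1  2  2  3  3  3  3
 G  0  1  2  2  3  3  4  4
 A  0  1  2  3  3  4  4  5
 T  0  1  2  3  3  4  4  5
 A  0  1  2  3  3  4  4  5
dp[11][7] = 5. One LCS (by backtracking along matches): GAGGA.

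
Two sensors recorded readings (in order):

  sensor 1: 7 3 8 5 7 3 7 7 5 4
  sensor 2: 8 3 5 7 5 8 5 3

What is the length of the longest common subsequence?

4

Pick 7 (sensor 1 #1, sensor 2 #4), 8 (sensor 1 #3, sensor 2 #6), 5 (sensor 1 #4, sensor 2 #7), 3 (sensor 1 #6, sensor 2 #8); all 4 values appear in both, in order. The LCS DP gives dp[10][8] = 4, so this is optimal.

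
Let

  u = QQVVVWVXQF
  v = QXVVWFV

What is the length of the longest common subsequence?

5

One common subsequence of length 5: Q [1,1], V [4,3], V [5,4], W [6,5], V [7,7]. Since dp[10][7] = 5, nothing longer is possible.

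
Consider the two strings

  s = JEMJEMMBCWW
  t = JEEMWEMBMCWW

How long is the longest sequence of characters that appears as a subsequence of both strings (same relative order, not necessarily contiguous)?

9

Match J (s #1, t #1), E (s #2, t #3), M (s #3, t #4), E (s #5, t #6), M (s #6, t #7), M (s #7, t #9), C (s #9, t #10), W (s #10, t #11), W (s #11, t #12) — 9 characters in the same relative order in both, and the DP table's final entry dp[11][12] is also 9, so no common subsequence is longer.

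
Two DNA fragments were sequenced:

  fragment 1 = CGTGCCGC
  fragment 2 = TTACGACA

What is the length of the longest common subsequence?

Let dp[i][j] be the LCS length of the first i bases of fragment 1 and the first j bases of fragment 2. dp[i][j] = dp[i-1][j-1]+1 when the i-th and j-th bases match, else max(dp[i-1][j], dp[i][j-1]).
    ·  T  T  A  C  G  A  C  A
 ·  0  0  0  0  0  0  0  0  0
 C  0  0  0  0  1  1  1  1  1
 G  0  0  0  0  1  2  2  2  2
 T  0  1  1  1  1  2  2  2  2
 G  0  1  1  1  1  2  2  2  2
 C  0  1  1  1  2  2  2  3  3
 C  0  1  1  1  2  2  2  3  3
 G  0  1  1  1  2  3  3  3  3
 C  0  1  1  1  2  3  3  4  4
dp[8][8] = 4. One LCS (by backtracking along matches): TCGC.

4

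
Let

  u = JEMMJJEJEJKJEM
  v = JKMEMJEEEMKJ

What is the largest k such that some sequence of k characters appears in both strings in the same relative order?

8

Match J (u #1, v #1) → E (u #2, v #4) → M (u #4, v #5) → J (u #5, v #6) → E (u #7, v #8) → E (u #9, v #9) → K (u #11, v #11) → J (u #12, v #12) — 8 characters in the same relative order in both. dp[14][12] = 8 confirms this is the maximum.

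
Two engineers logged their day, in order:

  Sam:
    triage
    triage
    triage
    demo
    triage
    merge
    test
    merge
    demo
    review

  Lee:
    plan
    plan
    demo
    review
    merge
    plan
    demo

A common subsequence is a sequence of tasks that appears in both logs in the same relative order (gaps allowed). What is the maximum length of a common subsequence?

3

Pick demo at Sam[4]=Lee[3] → merge at Sam[6]=Lee[5] → demo at Sam[9]=Lee[7]; all 3 tasks appear in both, in order, and the DP table's final entry dp[10][7] is also 3, so no common subsequence is longer.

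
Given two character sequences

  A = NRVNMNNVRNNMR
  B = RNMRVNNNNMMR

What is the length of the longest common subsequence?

Match N at A[1]=B[2], then R at A[2]=B[4], then V at A[3]=B[5], then N at A[4]=B[6], then N at A[6]=B[7], then N at A[7]=B[8], then N at A[10]=B[9], then M at A[12]=B[11], then R at A[13]=B[12] — 9 characters in the same relative order in both, and the DP table's final entry dp[13][12] is also 9, so no common subsequence is longer.

9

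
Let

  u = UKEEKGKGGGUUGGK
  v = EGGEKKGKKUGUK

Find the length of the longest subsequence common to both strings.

Pick E at u[3]=v[1], then E at u[4]=v[4], then K at u[5]=v[6], then G at u[6]=v[7], then K at u[7]=v[9], then G at u[10]=v[11], then U at u[12]=v[12], then K at u[15]=v[13]; all 8 characters appear in both, in order, and the DP table's final entry dp[15][13] is also 8, so no common subsequence is longer.

8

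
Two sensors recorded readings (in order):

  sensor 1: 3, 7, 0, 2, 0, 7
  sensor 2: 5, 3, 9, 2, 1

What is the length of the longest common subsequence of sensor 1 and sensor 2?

Pick 3 at sensor 1[1]=sensor 2[2], 2 at sensor 1[4]=sensor 2[4]; all 2 values appear in both, in order. The LCS DP gives dp[6][5] = 2, so this is optimal.

2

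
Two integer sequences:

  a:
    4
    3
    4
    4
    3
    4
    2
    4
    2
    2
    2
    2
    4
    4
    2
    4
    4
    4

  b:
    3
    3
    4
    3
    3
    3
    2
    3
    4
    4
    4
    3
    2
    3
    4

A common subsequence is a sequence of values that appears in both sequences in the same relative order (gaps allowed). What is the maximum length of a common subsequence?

One common subsequence of length 9: 4 (a #1, b #3); then 3 (a #2, b #5); then 3 (a #5, b #6); then 2 (a #7, b #7); then 4 (a #8, b #9); then 4 (a #13, b #10); then 4 (a #14, b #11); then 2 (a #15, b #13); then 4 (a #18, b #15). dp[18][15] = 9 confirms this is the maximum.

9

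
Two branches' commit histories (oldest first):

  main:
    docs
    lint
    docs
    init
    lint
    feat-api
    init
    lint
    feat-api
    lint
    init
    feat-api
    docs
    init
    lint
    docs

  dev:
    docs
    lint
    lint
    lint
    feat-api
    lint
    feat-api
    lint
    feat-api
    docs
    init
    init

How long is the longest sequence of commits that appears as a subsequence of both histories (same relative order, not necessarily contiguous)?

Pick docs (main #1, dev #1); then lint (main #2, dev #3); then lint (main #5, dev #4); then feat-api (main #6, dev #5); then lint (main #8, dev #6); then feat-api (main #9, dev #7); then lint (main #10, dev #8); then feat-api (main #12, dev #9); then docs (main #13, dev #10); then init (main #14, dev #12); all 10 commits appear in both, in order. dp[16][12] = 10 confirms this is the maximum.

10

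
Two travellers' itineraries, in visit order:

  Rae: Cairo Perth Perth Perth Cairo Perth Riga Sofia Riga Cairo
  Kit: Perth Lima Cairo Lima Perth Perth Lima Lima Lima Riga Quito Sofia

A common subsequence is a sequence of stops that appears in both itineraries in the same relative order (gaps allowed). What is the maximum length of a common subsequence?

5

One common subsequence of length 5: Cairo (Rae #1, Kit #3); then Perth (Rae #2, Kit #5); then Perth (Rae #3, Kit #6); then Riga (Rae #7, Kit #10); then Sofia (Rae #8, Kit #12). dp[10][12] = 5 confirms this is the maximum.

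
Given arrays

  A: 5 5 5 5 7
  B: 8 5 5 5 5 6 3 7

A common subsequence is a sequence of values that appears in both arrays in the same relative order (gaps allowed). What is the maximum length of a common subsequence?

Taking 5 (A #1, B #2), then 5 (A #2, B #3), then 5 (A #3, B #4), then 5 (A #4, B #5), then 7 (A #5, B #8) gives a common subsequence of length 5. Since dp[5][8] = 5, nothing longer is possible.

5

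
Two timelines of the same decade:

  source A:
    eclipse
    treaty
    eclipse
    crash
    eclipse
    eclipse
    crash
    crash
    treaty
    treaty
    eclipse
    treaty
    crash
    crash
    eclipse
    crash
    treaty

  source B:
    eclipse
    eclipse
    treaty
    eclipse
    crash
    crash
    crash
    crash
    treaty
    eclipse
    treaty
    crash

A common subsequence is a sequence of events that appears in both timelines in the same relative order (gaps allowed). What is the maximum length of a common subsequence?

Match eclipse [1,2]; then treaty [2,3]; then eclipse [3,4]; then crash [4,6]; then crash [7,7]; then crash [8,8]; then treaty [10,9]; then eclipse [11,10]; then treaty [12,11]; then crash [16,12] — 10 events in the same relative order in both, and the DP table's final entry dp[17][12] is also 10, so no common subsequence is longer.

10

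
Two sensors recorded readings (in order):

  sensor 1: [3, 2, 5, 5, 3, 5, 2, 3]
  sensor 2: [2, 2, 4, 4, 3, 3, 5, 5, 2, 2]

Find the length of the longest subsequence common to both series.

4

Pick 3 [1,6], 5 [3,7], 5 [4,8], 2 [7,10]; all 4 values appear in both, in order. The LCS DP gives dp[8][10] = 4, so this is optimal.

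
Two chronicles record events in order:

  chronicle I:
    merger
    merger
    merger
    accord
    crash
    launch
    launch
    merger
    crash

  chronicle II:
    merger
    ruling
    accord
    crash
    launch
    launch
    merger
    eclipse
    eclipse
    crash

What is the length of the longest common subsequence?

Match merger at chronicle I[1]=chronicle II[1]; then accord at chronicle I[4]=chronicle II[3]; then crash at chronicle I[5]=chronicle II[4]; then launch at chronicle I[6]=chronicle II[5]; then launch at chronicle I[7]=chronicle II[6]; then merger at chronicle I[8]=chronicle II[7]; then crash at chronicle I[9]=chronicle II[10] — 7 events in the same relative order in both. The LCS DP gives dp[9][10] = 7, so this is optimal.

7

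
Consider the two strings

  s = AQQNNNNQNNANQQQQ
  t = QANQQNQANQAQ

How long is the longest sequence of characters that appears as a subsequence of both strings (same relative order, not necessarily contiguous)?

One common subsequence of length 9: A at s[1]=t[2], Q at s[2]=t[4], Q at s[3]=t[5], N at s[7]=t[6], Q at s[8]=t[7], A at s[11]=t[8], N at s[12]=t[9], Q at s[13]=t[10], Q at s[16]=t[12]. dp[16][12] = 9 confirms this is the maximum.

9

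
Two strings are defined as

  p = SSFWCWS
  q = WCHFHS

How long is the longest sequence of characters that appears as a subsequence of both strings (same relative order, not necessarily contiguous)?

Let dp[i][j] be the LCS length of the first i characters of p and the first j characters of q. dp[i][j] = dp[i-1][j-1]+1 when the i-th and j-th characters match, else max(dp[i-1][j], dp[i][j-1]).
    ·  W  C  H  F  H  S
 ·  0  0  0  0  0  0  0
 S  0  0  0  0  0  0  1
 S  0  0  0  0  0  0  1
 F  0  0  0  0  1  1  1
 W  0  1  1  1  1  1  1
 C  0  1  2  2  2  2  2
 W  0  1  2  2  2  2  2
 S  0  1  2  2  2  2  3
dp[7][6] = 3. One LCS (by backtracking along matches): WCS.

3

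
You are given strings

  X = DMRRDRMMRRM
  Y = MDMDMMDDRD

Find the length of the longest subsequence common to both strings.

Match D at X[1]=Y[2], M at X[2]=Y[3], D at X[5]=Y[4], M at X[7]=Y[5], M at X[8]=Y[6], R at X[9]=Y[9] — 6 characters in the same relative order in both. dp[11][10] = 6 confirms this is the maximum.

6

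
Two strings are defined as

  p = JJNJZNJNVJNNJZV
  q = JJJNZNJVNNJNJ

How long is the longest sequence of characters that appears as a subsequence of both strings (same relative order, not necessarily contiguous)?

Match J (p #1, q #2), J (p #2, q #3), N (p #3, q #4), Z (p #5, q #5), N (p #6, q #6), J (p #7, q #7), N (p #8, q #10), J (p #10, q #11), N (p #12, q #12), J (p #13, q #13) — 10 characters in the same relative order in both. dp[15][13] = 10 confirms this is the maximum.

10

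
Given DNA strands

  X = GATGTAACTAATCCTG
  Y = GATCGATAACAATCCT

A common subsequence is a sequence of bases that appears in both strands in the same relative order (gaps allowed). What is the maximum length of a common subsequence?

Match G [1,1], then A [2,2], then T [3,3], then G [4,5], then T [5,7], then A [6,8], then A [7,9], then C [8,10], then A [10,11], then A [11,12], then T [12,13], then C [13,14], then C [14,15], then T [15,16] — 14 bases in the same relative order in both, and the DP table's final entry dp[16][16] is also 14, so no common subsequence is longer.

14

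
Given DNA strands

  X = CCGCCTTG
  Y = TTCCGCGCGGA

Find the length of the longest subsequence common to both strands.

6

Taking C at X[1]=Y[3], C at X[2]=Y[4], G at X[3]=Y[5], C at X[4]=Y[6], C at X[5]=Y[8], G at X[8]=Y[10] gives a common subsequence of length 6, and the DP table's final entry dp[8][11] is also 6, so no common subsequence is longer.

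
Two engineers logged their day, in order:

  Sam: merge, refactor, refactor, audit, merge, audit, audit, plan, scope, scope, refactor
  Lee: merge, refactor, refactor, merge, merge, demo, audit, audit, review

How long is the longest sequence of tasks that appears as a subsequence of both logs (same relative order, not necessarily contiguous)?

6

Taking merge at Sam[1]=Lee[1], refactor at Sam[2]=Lee[2], refactor at Sam[3]=Lee[3], merge at Sam[5]=Lee[5], audit at Sam[6]=Lee[7], audit at Sam[7]=Lee[8] gives a common subsequence of length 6. The LCS DP gives dp[11][9] = 6, so this is optimal.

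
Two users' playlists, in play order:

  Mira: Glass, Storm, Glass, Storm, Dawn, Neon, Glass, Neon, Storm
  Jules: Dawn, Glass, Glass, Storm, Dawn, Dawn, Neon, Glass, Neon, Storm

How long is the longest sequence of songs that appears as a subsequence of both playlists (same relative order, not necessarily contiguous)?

Pick Glass [1,2], then Glass [3,3], then Storm [4,4], then Dawn [5,6], then Neon [6,7], then Glass [7,8], then Neon [8,9], then Storm [9,10]; all 8 songs appear in both, in order. dp[9][10] = 8 confirms this is the maximum.

8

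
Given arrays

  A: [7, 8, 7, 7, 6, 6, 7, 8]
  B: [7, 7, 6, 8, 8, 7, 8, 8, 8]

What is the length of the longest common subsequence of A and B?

Pick 7 at A[3]=B[1]; then 7 at A[4]=B[2]; then 6 at A[5]=B[3]; then 7 at A[7]=B[6]; then 8 at A[8]=B[9]; all 5 values appear in both, in order. dp[8][9] = 5 confirms this is the maximum.

5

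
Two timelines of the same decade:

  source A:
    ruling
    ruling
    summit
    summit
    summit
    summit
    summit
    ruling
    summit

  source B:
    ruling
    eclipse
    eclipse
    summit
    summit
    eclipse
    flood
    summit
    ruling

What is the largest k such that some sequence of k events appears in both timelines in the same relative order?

5

Pick ruling at source A[1]=source B[1], then summit at source A[3]=source B[4], then summit at source A[4]=source B[5], then summit at source A[7]=source B[8], then ruling at source A[8]=source B[9]; all 5 events appear in both, in order. Since dp[9][9] = 5, nothing longer is possible.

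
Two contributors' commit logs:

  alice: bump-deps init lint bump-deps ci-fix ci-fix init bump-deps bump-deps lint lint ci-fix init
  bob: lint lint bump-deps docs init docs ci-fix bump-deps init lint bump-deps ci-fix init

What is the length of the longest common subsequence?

One common subsequence of length 7: bump-deps (alice #1, bob #3), then init (alice #2, bob #5), then bump-deps (alice #4, bob #8), then init (alice #7, bob #9), then bump-deps (alice #9, bob #11), then ci-fix (alice #12, bob #12), then init (alice #13, bob #13). Since dp[13][13] = 7, nothing longer is possible.

7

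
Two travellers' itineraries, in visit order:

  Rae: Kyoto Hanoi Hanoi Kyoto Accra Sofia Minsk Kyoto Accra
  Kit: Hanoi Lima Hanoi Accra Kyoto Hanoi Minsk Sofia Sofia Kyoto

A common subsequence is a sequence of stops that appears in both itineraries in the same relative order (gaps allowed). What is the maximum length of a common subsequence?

5

Pick Hanoi at Rae[2]=Kit[1]; then Hanoi at Rae[3]=Kit[3]; then Kyoto at Rae[4]=Kit[5]; then Sofia at Rae[6]=Kit[9]; then Kyoto at Rae[8]=Kit[10]; all 5 stops appear in both, in order. dp[9][10] = 5 confirms this is the maximum.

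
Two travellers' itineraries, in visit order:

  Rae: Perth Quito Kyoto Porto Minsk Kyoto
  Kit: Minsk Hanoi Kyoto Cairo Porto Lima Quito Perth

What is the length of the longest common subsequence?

Pick Kyoto [3,3], Porto [4,5]; all 2 stops appear in both, in order. The LCS DP gives dp[6][8] = 2, so this is optimal.

2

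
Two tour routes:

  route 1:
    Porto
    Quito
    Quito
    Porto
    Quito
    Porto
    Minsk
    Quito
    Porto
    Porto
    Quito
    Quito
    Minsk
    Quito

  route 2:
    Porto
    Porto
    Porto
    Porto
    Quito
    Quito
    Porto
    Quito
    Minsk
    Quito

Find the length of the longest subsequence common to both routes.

Match Porto at route 1[1]=route 2[3] → Porto at route 1[4]=route 2[4] → Quito at route 1[5]=route 2[5] → Quito at route 1[8]=route 2[6] → Porto at route 1[10]=route 2[7] → Quito at route 1[12]=route 2[8] → Minsk at route 1[13]=route 2[9] → Quito at route 1[14]=route 2[10] — 8 stops in the same relative order in both, and the DP table's final entry dp[14][10] is also 8, so no common subsequence is longer.

8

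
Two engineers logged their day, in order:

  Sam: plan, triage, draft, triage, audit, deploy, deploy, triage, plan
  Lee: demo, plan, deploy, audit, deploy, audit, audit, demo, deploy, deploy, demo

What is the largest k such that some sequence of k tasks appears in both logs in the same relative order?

One common subsequence of length 4: plan at Sam[1]=Lee[2]; then audit at Sam[5]=Lee[7]; then deploy at Sam[6]=Lee[9]; then deploy at Sam[7]=Lee[10]. Since dp[9][11] = 4, nothing longer is possible.

4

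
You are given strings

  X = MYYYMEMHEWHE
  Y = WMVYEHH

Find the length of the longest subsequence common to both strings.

5

One common subsequence of length 5: M [1,2] → Y [4,4] → E [6,5] → H [8,6] → H [11,7]. The LCS DP gives dp[12][7] = 5, so this is optimal.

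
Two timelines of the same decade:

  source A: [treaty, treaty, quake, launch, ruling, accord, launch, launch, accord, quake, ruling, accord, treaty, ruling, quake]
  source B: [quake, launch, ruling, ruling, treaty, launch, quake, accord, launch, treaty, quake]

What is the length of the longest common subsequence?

One common subsequence of length 8: quake [3,1]; then launch [4,2]; then ruling [5,4]; then launch [8,6]; then quake [10,7]; then accord [12,8]; then treaty [13,10]; then quake [15,11], and the DP table's final entry dp[15][11] is also 8, so no common subsequence is longer.

8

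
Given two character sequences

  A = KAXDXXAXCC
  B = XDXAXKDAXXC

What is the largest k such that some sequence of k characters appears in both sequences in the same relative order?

7

Let dp[i][j] be the LCS length of the first i characters of A and the first j characters of B. dp[i][j] = dp[i-1][j-1]+1 when the i-th and j-th characters match, else max(dp[i-1][j], dp[i][j-1]).
    ·  X  D  X  A  X  K  D  A  X  X  C
 ·  0  0  0  0  0  0  0  0  0  0  0  0
 K  0  0  0  0  0  0  1  1  1  1  1  1
 A  0  0  0  0  1  1  1  1  2  2  2  2
 X  0  1  1  1  1  2  2  2  2  3  3  3
 D  0  1  2  2  2  2  2  3  3  3  3  3
 X  0  1  2  3  3  3  3  3  3  4  4  4
 X  0  1  2  3  3  4  4  4  4  4  5  5
 A  0  1  2  3  4  4  4  4  5  5  5  5
 X  0  1  2  3  4  5  5  5  5  6  6  6
 C  0  1  2  3  4  5  5  5  5  6  6  7
 C  0  1  2  3  4  5  5  5  5  6  6  7
dp[10][11] = 7. One LCS (by backtracking along matches): XDXXAXC.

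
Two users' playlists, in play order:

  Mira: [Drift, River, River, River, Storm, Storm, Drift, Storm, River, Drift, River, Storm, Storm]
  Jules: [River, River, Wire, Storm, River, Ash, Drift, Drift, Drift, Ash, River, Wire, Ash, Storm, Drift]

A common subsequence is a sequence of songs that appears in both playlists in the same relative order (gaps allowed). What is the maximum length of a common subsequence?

7

Match River at Mira[2]=Jules[1], River at Mira[3]=Jules[2], River at Mira[4]=Jules[5], Drift at Mira[7]=Jules[8], Drift at Mira[10]=Jules[9], River at Mira[11]=Jules[11], Storm at Mira[12]=Jules[14] — 7 songs in the same relative order in both. dp[13][15] = 7 confirms this is the maximum.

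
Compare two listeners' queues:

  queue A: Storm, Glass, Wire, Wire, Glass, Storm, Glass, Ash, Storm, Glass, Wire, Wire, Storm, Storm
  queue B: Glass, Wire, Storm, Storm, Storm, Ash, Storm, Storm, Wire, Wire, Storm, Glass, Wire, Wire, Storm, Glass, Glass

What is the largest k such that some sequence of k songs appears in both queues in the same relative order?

One common subsequence of length 9: Glass (queue A #2, queue B #1), then Wire (queue A #3, queue B #2), then Storm (queue A #6, queue B #5), then Ash (queue A #8, queue B #6), then Storm (queue A #9, queue B #11), then Glass (queue A #10, queue B #12), then Wire (queue A #11, queue B #13), then Wire (queue A #12, queue B #14), then Storm (queue A #13, queue B #15). The LCS DP gives dp[14][17] = 9, so this is optimal.

9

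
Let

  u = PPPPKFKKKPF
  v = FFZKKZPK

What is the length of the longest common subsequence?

4

Pick F (u #6, v #2) → K (u #7, v #4) → K (u #8, v #5) → K (u #9, v #8); all 4 characters appear in both, in order. The LCS DP gives dp[11][8] = 4, so this is optimal.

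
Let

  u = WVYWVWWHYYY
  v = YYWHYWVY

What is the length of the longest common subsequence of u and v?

Let dp[i][j] be the LCS length of the first i characters of u and the first j characters of v. dp[i][j] = dp[i-1][j-1]+1 when the i-th and j-th characters match, else max(dp[i-1][j], dp[i][j-1]).
    ·  Y  Y  W  H  Y  W  V  Y
 ·  0  0  0  0  0  0  0  0  0
 W  0  0  0  1  1  1  1  1  1
 V  0  0  0  1  1  1  1  2  2
 Y  0  1  1  1  1  2  2  2  3
 W  0  1  1  2  2  2  3  3  3
 V  0  1  1  2  2  2  3  4  4
 W  0  1  1  2  2  2  3  4  4
 W  0  1  1  2  2  2  3  4  4
 H  0  1  1  2  3  3  3  4  4
 Y  0  1  2  2  3  4  4  4  5
 Y  0  1  2  2  3  4  4  4  5
 Y  0  1  2  2  3  4  4  4  5
dp[11][8] = 5. One LCS (by backtracking along matches): WYWVY.

5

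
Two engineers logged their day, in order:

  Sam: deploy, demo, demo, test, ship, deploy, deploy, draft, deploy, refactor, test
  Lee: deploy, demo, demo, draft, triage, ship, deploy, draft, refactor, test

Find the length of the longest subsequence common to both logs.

One common subsequence of length 8: deploy at Sam[1]=Lee[1], demo at Sam[2]=Lee[2], demo at Sam[3]=Lee[3], ship at Sam[5]=Lee[6], deploy at Sam[7]=Lee[7], draft at Sam[8]=Lee[8], refactor at Sam[10]=Lee[9], test at Sam[11]=Lee[10]. The LCS DP gives dp[11][10] = 8, so this is optimal.

8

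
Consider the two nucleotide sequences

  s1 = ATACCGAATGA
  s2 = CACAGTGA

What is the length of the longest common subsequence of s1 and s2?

6

One common subsequence of length 6: A (s1 #1, s2 #2) → A (s1 #3, s2 #4) → G (s1 #6, s2 #5) → T (s1 #9, s2 #6) → G (s1 #10, s2 #7) → A (s1 #11, s2 #8). Since dp[11][8] = 6, nothing longer is possible.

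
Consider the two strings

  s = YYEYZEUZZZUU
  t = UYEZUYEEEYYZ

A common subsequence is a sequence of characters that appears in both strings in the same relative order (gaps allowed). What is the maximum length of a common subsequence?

5

One common subsequence of length 5: Y [1,2], Y [2,6], E [3,9], Y [4,11], Z [10,12], and the DP table's final entry dp[12][12] is also 5, so no common subsequence is longer.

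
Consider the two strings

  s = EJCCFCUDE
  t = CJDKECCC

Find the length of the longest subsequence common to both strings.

4

Match E (s #1, t #5) → C (s #3, t #6) → C (s #4, t #7) → C (s #6, t #8) — 4 characters in the same relative order in both, and the DP table's final entry dp[9][8] is also 4, so no common subsequence is longer.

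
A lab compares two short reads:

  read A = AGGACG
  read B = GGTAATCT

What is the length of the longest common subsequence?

Taking G [2,1] → G [3,2] → A [4,5] → C [5,7] gives a common subsequence of length 4, and the DP table's final entry dp[6][8] is also 4, so no common subsequence is longer.

4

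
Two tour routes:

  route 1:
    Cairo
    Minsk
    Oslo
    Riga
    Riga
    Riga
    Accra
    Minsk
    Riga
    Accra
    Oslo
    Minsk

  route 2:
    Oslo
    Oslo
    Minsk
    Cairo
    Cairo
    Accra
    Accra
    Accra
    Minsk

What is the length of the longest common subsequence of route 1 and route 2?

Pick Cairo (route 1 #1, route 2 #5), Accra (route 1 #7, route 2 #7), Accra (route 1 #10, route 2 #8), Minsk (route 1 #12, route 2 #9); all 4 stops appear in both, in order. dp[12][9] = 4 confirms this is the maximum.

4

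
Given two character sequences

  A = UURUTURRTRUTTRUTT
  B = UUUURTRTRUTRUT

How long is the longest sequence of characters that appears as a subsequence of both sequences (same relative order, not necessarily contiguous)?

13

Match U [1,1], U [2,2], U [4,3], U [6,4], R [7,5], R [8,7], T [9,8], R [10,9], U [11,10], T [13,11], R [14,12], U [15,13], T [17,14] — 13 characters in the same relative order in both. The LCS DP gives dp[17][14] = 13, so this is optimal.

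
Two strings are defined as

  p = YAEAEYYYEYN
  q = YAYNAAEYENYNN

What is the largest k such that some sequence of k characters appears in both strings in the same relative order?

Let dp[i][j] be the LCS length of the first i characters of p and the first j characters of q. dp[i][j] = dp[i-1][j-1]+1 when the i-th and j-th characters match, else max(dp[i-1][j], dp[i][j-1]).
    ·  Y  A  Y  N  A  A  E  Y  E  N  Y  N  N
 ·  0  0  0  0  0  0  0  0  0  0  0  0  0  0
 Y  0  1  1  1  1  1  1  1  1  1  1  1  1  1
 A  0  1  2  2  2  2  2  2  2  2  2  2  2  2
 E  0  1  2  2  2  2  2  3  3  3  3  3  3  3
 A  0  1  2  2  2  3  3  3  3  3  3  3  3  3
 E  0  1  2  2  2  3  3  4  4  4  4  4  4  4
 Y  0  1  2  3  3  3  3  4  5  5  5  5  5  5
 Y  0  1  2  3  3  3  3  4  5  5  5  6  6  6
 Y  0  1  2  3  3  3  3  4  5  5  5  6  6  6
 E  0  1  2  3  3  3  3  4  5  6  6  6  6  6
 Y  0  1  2  3  3  3  3  4  5  6  6  7  7  7
 N  0  1  2  3  4  4  4  4  5  6  7  7  8  8
dp[11][13] = 8. One LCS (by backtracking along matches): YAAEYEYN.

8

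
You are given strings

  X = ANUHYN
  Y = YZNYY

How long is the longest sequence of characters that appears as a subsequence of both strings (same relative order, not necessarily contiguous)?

Let dp[i][j] be the LCS length of the first i characters of X and the first j characters of Y. dp[i][j] = dp[i-1][j-1]+1 when the i-th and j-th characters match, else max(dp[i-1][j], dp[i][j-1]).
    ·  Y  Z  N  Y  Y
 ·  0  0  0  0  0  0
 A  0  0  0  0  0  0
 N  0  0  0  1  1  1
 U  0  0  0  1  1  1
 H  0  0  0  1  1  1
 Y  0  1  1  1  2  2
 N  0  1  1  2  2  2
dp[6][5] = 2. One LCS (by backtracking along matches): NY.

2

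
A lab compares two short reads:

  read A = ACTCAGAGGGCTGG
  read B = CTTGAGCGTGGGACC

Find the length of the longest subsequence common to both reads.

9

Match C at read A[2]=read B[1]; then T at read A[3]=read B[3]; then G at read A[6]=read B[4]; then A at read A[7]=read B[5]; then G at read A[8]=read B[6]; then G at read A[9]=read B[8]; then G at read A[10]=read B[10]; then G at read A[13]=read B[11]; then G at read A[14]=read B[12] — 9 bases in the same relative order in both. Since dp[14][15] = 9, nothing longer is possible.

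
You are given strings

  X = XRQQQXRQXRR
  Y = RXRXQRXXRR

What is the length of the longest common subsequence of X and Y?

Let dp[i][j] be the LCS length of the first i characters of X and the first j characters of Y. dp[i][j] = dp[i-1][j-1]+1 when the i-th and j-th characters match, else max(dp[i-1][j], dp[i][j-1]).
    ·  R  X  R  X  Q  R  X  X  R  R
 ·  0  0  0  0  0  0  0  0  0  0  0
 X  0  0  1  1  1  1  1  1  1  1  1
 R  0  1  1  2  2  2  2  2  2  2  2
 Q  0  1  1  2  2  3  3  3  3  3  3
 Q  0  1  1  2  2  3  3  3  3  3  3
 Q  0  1  1  2  2  3  3  3  3  3  3
 X  0  1  2  2  3  3  3  4  4  4  4
 R  0  1  2  3  3  3  4  4  4  5  5
 Q  0  1  2  3  3  4  4  4  4  5  5
 X  0  1  2  3  4  4  4  5  5  5  5
 R  0  1  2  3  4  4  5  5  5  6  6
 R  0  1  2  3  4  4  5  5  5  6  7
dp[11][10] = 7. One LCS (by backtracking along matches): XRQXXRR.

7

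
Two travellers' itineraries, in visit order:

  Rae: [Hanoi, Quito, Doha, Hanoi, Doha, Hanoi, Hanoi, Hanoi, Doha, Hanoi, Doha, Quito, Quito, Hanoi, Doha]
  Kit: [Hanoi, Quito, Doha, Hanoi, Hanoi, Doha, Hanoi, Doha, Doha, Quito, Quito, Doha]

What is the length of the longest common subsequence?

One common subsequence of length 11: Hanoi [1,1] → Quito [2,2] → Doha [3,3] → Hanoi [4,5] → Doha [5,6] → Hanoi [8,7] → Doha [9,8] → Doha [11,9] → Quito [12,10] → Quito [13,11] → Doha [15,12]. Since dp[15][12] = 11, nothing longer is possible.

11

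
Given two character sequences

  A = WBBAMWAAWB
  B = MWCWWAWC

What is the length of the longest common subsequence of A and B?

Let dp[i][j] be the LCS length of the first i characters of A and the first j characters of B. dp[i][j] = dp[i-1][j-1]+1 when the i-th and j-th characters match, else max(dp[i-1][j], dp[i][j-1]).
    ·  M  W  C  W  W  A  W  C
 ·  0  0  0  0  0  0  0  0  0
 W  0  0  1  1  1  1  1  1  1
 B  0  0  1  1  1  1  1  1  1
 B  0  0  1  1  1  1  1  1  1
 A  0  0  1  1  1  1  2  2  2
 M  0  1  1  1  1  1  2  2  2
 W  0  1  2  2  2  2  2  3  3
 A  0  1  2  2  2  2  3  3  3
 A  0  1  2  2  2  2  3  3  3
 W  0  1  2  2  3  3  3  4  4
 B  0  1  2  2  3  3  3  4  4
dp[10][8] = 4. One LCS (by backtracking along matches): WWAW.

4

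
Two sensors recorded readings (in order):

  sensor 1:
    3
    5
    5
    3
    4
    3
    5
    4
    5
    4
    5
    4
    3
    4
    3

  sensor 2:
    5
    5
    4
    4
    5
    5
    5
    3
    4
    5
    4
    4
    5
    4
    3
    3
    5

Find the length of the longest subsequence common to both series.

11

One common subsequence of length 11: 5 at sensor 1[2]=sensor 2[6] → 5 at sensor 1[3]=sensor 2[7] → 3 at sensor 1[4]=sensor 2[8] → 4 at sensor 1[5]=sensor 2[9] → 5 at sensor 1[7]=sensor 2[10] → 4 at sensor 1[8]=sensor 2[11] → 4 at sensor 1[10]=sensor 2[12] → 5 at sensor 1[11]=sensor 2[13] → 4 at sensor 1[12]=sensor 2[14] → 3 at sensor 1[13]=sensor 2[15] → 3 at sensor 1[15]=sensor 2[16], and the DP table's final entry dp[15][17] is also 11, so no common subsequence is longer.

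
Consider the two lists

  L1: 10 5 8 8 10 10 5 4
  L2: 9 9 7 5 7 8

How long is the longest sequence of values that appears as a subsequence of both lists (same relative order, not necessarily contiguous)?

Pick 5 (L1 #2, L2 #4) → 8 (L1 #4, L2 #6); all 2 values appear in both, in order. The LCS DP gives dp[8][6] = 2, so this is optimal.

2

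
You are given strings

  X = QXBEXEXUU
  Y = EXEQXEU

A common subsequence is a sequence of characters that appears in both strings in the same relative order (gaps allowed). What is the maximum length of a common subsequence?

Pick X at X[2]=Y[2] → E at X[4]=Y[3] → X at X[5]=Y[5] → E at X[6]=Y[6] → U at X[9]=Y[7]; all 5 characters appear in both, in order. dp[9][7] = 5 confirms this is the maximum.

5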